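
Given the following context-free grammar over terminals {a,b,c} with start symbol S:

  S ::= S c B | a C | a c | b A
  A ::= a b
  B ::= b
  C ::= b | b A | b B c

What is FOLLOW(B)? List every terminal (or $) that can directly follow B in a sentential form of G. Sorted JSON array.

FIRST iteration:
iter 1:
  A via A→a b: +{a}
  B via B→b: +{b}
  C via C→b: +{b}
  S via S→a C: +{a}
  S via S→b A: +{b}
  FIRST[S]={a,b}  FIRST[A]={a}  FIRST[B]={b}  FIRST[C]={b}
iter 2: (stable)
  FIRST[S]={a,b}  FIRST[A]={a}  FIRST[B]={b}  FIRST[C]={b}

Compute FOLLOW by fixpoint:
initialize: $ ∈ FOLLOW(S)
[1]
  C→b B c: FOLLOW(B) ⊇ FIRST(c) = {c}; new: +{c}
  S→S c B: FOLLOW(S) ⊇ FIRST(c) = {c}; new: +{c}
  S→S c B: FOLLOW(B) ⊇ FOLLOW(S) ⊇ {$,c}; new: +{$}
  S→a C: FOLLOW(C) ⊇ FOLLOW(S) ⊇ {$,c}; new: +{$,c}
  S→b A: FOLLOW(A) ⊇ FOLLOW(S) ⊇ {$,c}; new: +{$,c}
  S: {$,c}  A: {$,c}  B: {$,c}  C: {$,c}
[2] done
  S: {$,c}  A: {$,c}  B: {$,c}  C: {$,c}

FOLLOW(B) = ["$", "c"]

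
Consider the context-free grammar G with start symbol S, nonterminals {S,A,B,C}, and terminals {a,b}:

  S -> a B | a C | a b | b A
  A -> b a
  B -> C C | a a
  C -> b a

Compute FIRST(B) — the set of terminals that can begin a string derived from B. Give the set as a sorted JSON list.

FIRST sets, iterate to fixpoint:
pass 1:
  A via A→b a: +{b}
  B via B→a a: +{a}
  C via C→b a: +{b}
  S via S→a B: +{a}
  S via S→b A: +{b}
  S: {a,b}  A: {b}  B: {a}  C: {b}
pass 2:
  B via B→C C: +{b}
  S: {a,b}  A: {b}  B: {a,b}  C: {b}
pass 3: (stable)
  S: {a,b}  A: {b}  B: {a,b}  C: {b}

FIRST(B) = ["a", "b"]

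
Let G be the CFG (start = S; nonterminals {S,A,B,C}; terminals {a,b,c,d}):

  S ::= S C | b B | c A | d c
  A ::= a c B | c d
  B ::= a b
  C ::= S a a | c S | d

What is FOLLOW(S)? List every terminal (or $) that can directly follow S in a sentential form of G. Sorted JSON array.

FIRST sets, iterate to fixpoint:
iter 1:
  A via A→a c B: +{a}
  A via A→c d: +{c}
  B via B→a b: +{a}
  C via C→c S: +{c}
  C via C→d: +{d}
  S via S→b B: +{b}
  S via S→c A: +{c}
  S via S→d c: +{d}
  FIRST[S]={b,c,d}  FIRST[A]={a,c}  FIRST[B]={a}  FIRST[C]={c,d}
iter 2:
  C via C→S a a: +{b}
  FIRST[S]={b,c,d}  FIRST[A]={a,c}  FIRST[B]={a}  FIRST[C]={b,c,d}
iter 3: (no change)
  FIRST[S]={b,c,d}  FIRST[A]={a,c}  FIRST[B]={a}  FIRST[C]={b,c,d}

Compute FOLLOW by fixpoint:
FOLLOW(S) := {$}
[1]
  C→S a a: FOLLOW(S) ⊇ FIRST(a) = {a}; new: +{a}
  S→S C: FOLLOW(S) ⊇ FIRST(C) = {b,c,d}; new: +{b,c,d}
  S→S C: FOLLOW(C) ⊇ FOLLOW(S) ⊇ {$,a,b,c,d}; new: +{$,a,b,c,d}
  S→b B: FOLLOW(B) ⊇ FOLLOW(S) ⊇ {$,a,b,c,d}; new: +{$,a,b,c,d}
  S→c A: FOLLOW(A) ⊇ FOLLOW(S) ⊇ {$,a,b,c,d}; new: +{$,a,b,c,d}
  S: {$,a,b,c,d}  A: {$,a,b,c,d}  B: {$,a,b,c,d}  C: {$,a,b,c,d}
[2] — fixpoint
  S: {$,a,b,c,d}  A: {$,a,b,c,d}  B: {$,a,b,c,d}  C: {$,a,b,c,d}

FOLLOW(S) = ["$", "a", "b", "c", "d"]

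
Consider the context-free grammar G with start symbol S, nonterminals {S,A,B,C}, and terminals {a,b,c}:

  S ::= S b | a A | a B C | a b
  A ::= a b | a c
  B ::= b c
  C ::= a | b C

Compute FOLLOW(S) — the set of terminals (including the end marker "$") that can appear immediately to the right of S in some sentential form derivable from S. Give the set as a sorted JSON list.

Compute FIRST by fixpoint:
pass 1:
  A via A→a b: +{a}
  B via B→b c: +{b}
  C via C→a: +{a}
  C via C→b C: +{b}
  S via S→a A: +{a}
  FIRST[S]={a}  FIRST[A]={a}  FIRST[B]={b}  FIRST[C]={a,b}
pass 2: (no change)
  FIRST[S]={a}  FIRST[A]={a}  FIRST[B]={b}  FIRST[C]={a,b}

Compute FOLLOW by fixpoint:
initialize: $ ∈ FOLLOW(S)
round 1:
  S→S b: FOLLOW(S) ⊇ FIRST(b) = {b}; new: +{b}
  S→a A: FOLLOW(A) ⊇ FOLLOW(S) ⊇ {$,b}; new: +{$,b}
  S→a B C: FOLLOW(B) ⊇ FIRST(C) = {a,b}; new: +{a,b}
  S→a B C: FOLLOW(C) ⊇ FOLLOW(S) ⊇ {$,b}; new: +{$,b}
  FOLLOW(S)={$,b}  FOLLOW(A)={$,b}  FOLLOW(B)={a,b}  FOLLOW(C)={$,b}
round 2: — fixpoint
  FOLLOW(S)={$,b}  FOLLOW(A)={$,b}  FOLLOW(B)={a,b}  FOLLOW(C)={$,b}

FOLLOW(S) = ["$", "b"]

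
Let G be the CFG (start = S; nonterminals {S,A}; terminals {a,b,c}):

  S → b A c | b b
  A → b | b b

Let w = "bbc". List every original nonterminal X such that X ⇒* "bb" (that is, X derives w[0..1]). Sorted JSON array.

CNF form of G:
  S -> T0 T0 | T0 X2
  A -> T0 T0 | b
  T0 -> b
  T1 -> c
  X2 -> A T1

Fill CYK table bottom-up — only the sub-triangle for w[0..1]:
  [0..0]={A,T0}  "b"  orig:{A}
  [1..1]={A,T0}  "b"  orig:{A}
  [0..1]={A,S}  "bb"

Original NTs in T[0,1] deriving "bb": ["A", "S"]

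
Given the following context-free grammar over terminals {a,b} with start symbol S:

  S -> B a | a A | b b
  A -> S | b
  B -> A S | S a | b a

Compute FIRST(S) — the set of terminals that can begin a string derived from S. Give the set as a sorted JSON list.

FIRST iteration:
[1]
  A via A→b: +{b}
  B via B→A S: +{b}
  S via S→B a: +{b}
  S via S→a A: +{a}
  S: {a,b}  A: {b}  B: {b}
[2]
  A via A→S: +{a}
  B via B→A S: +{a}
  S: {a,b}  A: {a,b}  B: {a,b}
[3] (no change)
  S: {a,b}  A: {a,b}  B: {a,b}

FIRST(S) = ["a", "b"]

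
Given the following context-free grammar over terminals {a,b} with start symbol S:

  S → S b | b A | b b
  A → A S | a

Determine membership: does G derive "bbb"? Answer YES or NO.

Convert to CNF:
  S -> S T0 | T0 A | T0 T0
  A -> A S | a
  T0 -> b

CYK fill:
  T[0,0] 'b' = {T0}  orig:{}
  T[1,1] 'b' = {T0}  orig:{}
  T[2,2] 'b' = {T0}  orig:{}
  T[0,1] 'bb' = {S}
  T[1,2] 'bb' = {S}
  T[0,2] 'bbb' = {S}

S ∈ T[0,2] ⇒ YES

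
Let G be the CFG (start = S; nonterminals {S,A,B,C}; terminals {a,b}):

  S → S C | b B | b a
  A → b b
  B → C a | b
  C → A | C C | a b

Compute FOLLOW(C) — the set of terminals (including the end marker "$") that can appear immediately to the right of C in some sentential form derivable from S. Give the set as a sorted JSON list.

FIRST sets, iterate to fixpoint:
pass 1:
  A via A→b b: +{b}
  B via B→b: +{b}
  C via C→A: +{b}
  C via C→a b: +{a}
  S via S→b B: +{b}
  S: {b}  A: {b}  B: {b}  C: {a,b}
pass 2:
  B via B→C a: +{a}
  S: {b}  A: {b}  B: {a,b}  C: {a,b}
pass 3: (stable)
  S: {b}  A: {b}  B: {a,b}  C: {a,b}

Compute FOLLOW by fixpoint:
FOLLOW(S) := {$}
iter 1:
  B→C a: FOLLOW(C) ⊇ FIRST(a) = {a}; new: +{a}
  C→A: FOLLOW(A) ⊇ FOLLOW(C) ⊇ {a}; new: +{a}
  C→C C: FOLLOW(C) ⊇ FIRST(C) = {a,b}; new: +{b}
  S→S C: FOLLOW(S) ⊇ FIRST(C) = {a,b}; new: +{a,b}
  S→S C: FOLLOW(C) ⊇ FOLLOW(S) ⊇ {$,a,b}; new: +{$}
  S→b B: FOLLOW(B) ⊇ FOLLOW(S) ⊇ {$,a,b}; new: +{$,a,b}
  FOLLOW[S]={$,a,b}  FOLLOW[A]={a}  FOLLOW[B]={$,a,b}  FOLLOW[C]={$,a,b}
iter 2:
  C→A: FOLLOW(A) ⊇ FOLLOW(C) ⊇ {$,a,b}; new: +{$,b}
  FOLLOW[S]={$,a,b}  FOLLOW[A]={$,a,b}  FOLLOW[B]={$,a,b}  FOLLOW[C]={$,a,b}
iter 3: (no change)
  FOLLOW[S]={$,a,b}  FOLLOW[A]={$,a,b}  FOLLOW[B]={$,a,b}  FOLLOW[C]={$,a,b}

FOLLOW(C) = ["$", "a", "b"]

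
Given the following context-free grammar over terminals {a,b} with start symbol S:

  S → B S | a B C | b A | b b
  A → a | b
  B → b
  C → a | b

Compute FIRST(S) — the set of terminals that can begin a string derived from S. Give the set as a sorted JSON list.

FIRST iteration:
[1]
  A via A→a: +{a}
  A via A→b: +{b}
  B via B→b: +{b}
  C via C→a: +{a}
  C via C→b: +{b}
  S via S→B S: +{b}
  S via S→a B C: +{a}
  S: {a,b}  A: {a,b}  B: {b}  C: {a,b}
[2] (no change)
  S: {a,b}  A: {a,b}  B: {b}  C: {a,b}

FIRST(S) = ["a", "b"]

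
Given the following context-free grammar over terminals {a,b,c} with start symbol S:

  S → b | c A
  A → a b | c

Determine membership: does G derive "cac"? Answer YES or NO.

CNF form of G:
  S -> T2 A | b
  A -> T0 T1 | c
  T0 -> a
  T1 -> b
  T2 -> c

CYK table (by increasing span):
  T[0,0] 'c' = {A,T2}  orig:{A}
  T[1,1] 'a' = {T0}  orig:{}
  T[2,2] 'c' = {A,T2}  orig:{A}
  T[0,1] 'ca' = ∅
  T[1,2] 'ac' = ∅
  T[0,2] 'cac' = ∅

S ∉ T[0,2] ⇒ NO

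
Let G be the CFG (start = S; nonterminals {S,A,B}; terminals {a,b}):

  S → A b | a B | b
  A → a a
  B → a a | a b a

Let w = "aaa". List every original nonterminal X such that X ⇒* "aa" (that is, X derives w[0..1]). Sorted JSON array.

CNF form of G:
  S -> A T1 | T0 B | b
  A -> T0 T0
  B -> T0 T0 | T0 X2
  T0 -> a
  T1 -> b
  X2 -> T1 T0

CYK fill, restricted to cells inside w[0..1]:
  cell(0,0) a: {T0}  orig:{}
  cell(1,1) a: {T0}  orig:{}
  cell(0,1) aa: {A,B}

Original NTs in T[0,1] deriving "aa": ["A", "B"]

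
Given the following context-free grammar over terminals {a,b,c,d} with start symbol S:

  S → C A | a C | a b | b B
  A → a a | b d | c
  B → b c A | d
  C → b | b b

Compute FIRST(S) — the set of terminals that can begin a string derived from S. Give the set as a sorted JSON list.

Compute FIRST by fixpoint:
round 1:
  A via A→a a: +{a}
  A via A→b d: +{b}
  A via A→c: +{c}
  B via B→b c A: +{b}
  B via B→d: +{d}
  C via C→b: +{b}
  S via S→C A: +{b}
  S via S→a C: +{a}
  FIRST[S]={a,b}  FIRST[A]={a,b,c}  FIRST[B]={b,d}  FIRST[C]={b}
round 2: (no change)
  FIRST[S]={a,b}  FIRST[A]={a,b,c}  FIRST[B]={b,d}  FIRST[C]={b}

FIRST(S) = ["a", "b"]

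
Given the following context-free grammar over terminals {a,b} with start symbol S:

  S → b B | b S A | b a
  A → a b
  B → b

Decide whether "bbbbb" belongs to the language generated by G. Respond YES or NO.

CNF form of G:
  S -> T1 B | T1 T0 | T1 X2
  A -> T0 T1
  B -> b
  T0 -> a
  T1 -> b
  X2 -> S A

CYK table (by increasing span):
  [0..0]={B,T1}  "b"  orig:{B}
  [1..1]={B,T1}  "b"  orig:{B}
  [2..2]={B,T1}  "b"  orig:{B}
  [3..3]={B,T1}  "b"  orig:{B}
  [4..4]={B,T1}  "b"  orig:{B}
  [0..1]={S}  "bb"
  [1..2]={S}  "bb"
  [2..3]={S}  "bb"
  [3..4]={S}  "bb"
  [0..2]=∅  "bbb"
  [1..3]=∅  "bbb"
  [2..4]=∅  "bbb"
  [0..3]=∅  "bbbb"
  [1..4]=∅  "bbbb"
  [0..4]=∅  "bbbbb"

S ∉ T[0,4] ⇒ NO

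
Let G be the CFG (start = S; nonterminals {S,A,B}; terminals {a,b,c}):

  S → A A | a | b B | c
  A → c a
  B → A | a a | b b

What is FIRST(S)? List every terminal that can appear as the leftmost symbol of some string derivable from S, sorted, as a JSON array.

Compute FIRST by fixpoint:
iter 1:
  A via A→c a: +{c}
  B via B→A: +{c}
  B via B→a a: +{a}
  B via B→b b: +{b}
  S via S→A A: +{c}
  S via S→a: +{a}
  S via S→b B: +{b}
  FIRST(S)={a,b,c}  FIRST(A)={c}  FIRST(B)={a,b,c}
iter 2: done
  FIRST(S)={a,b,c}  FIRST(A)={c}  FIRST(B)={a,b,c}

FIRST(S) = ["a", "b", "c"]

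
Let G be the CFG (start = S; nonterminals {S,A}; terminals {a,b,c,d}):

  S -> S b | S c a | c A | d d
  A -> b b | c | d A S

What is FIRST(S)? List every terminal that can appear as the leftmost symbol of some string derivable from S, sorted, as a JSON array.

Compute FIRST by fixpoint:
iter 1:
  A via A→b b: +{b}
  A via A→c: +{c}
  A via A→d A S: +{d}
  S via S→c A: +{c}
  S via S→d d: +{d}
  FIRST[S]={c,d}  FIRST[A]={b,c,d}
iter 2: — fixpoint
  FIRST[S]={c,d}  FIRST[A]={b,c,d}

FIRST(S) = ["c", "d"]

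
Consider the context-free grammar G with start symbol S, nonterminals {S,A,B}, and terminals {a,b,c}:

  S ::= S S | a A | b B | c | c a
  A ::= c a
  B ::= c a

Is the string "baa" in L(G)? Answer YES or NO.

CNF form of G:
  S -> S S | T0 T1 | T1 A | T2 B | c
  A -> T0 T1
  B -> T0 T1
  T0 -> c
  T1 -> a
  T2 -> b

CYK fill:
  [0..0]={T2}  "b"  orig:{}
  [1..1]={T1}  "a"  orig:{}
  [2..2]={T1}  "a"  orig:{}
  [0..1]=∅  "ba"
  [1..2]=∅  "aa"
  [0..2]=∅  "baa"

S ∉ T[0,2] ⇒ NO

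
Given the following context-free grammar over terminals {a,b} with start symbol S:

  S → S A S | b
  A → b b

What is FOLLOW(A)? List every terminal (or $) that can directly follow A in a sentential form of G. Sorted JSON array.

FIRST sets, iterate to fixpoint:
iter 1:
  A via A→b b: +{b}
  S via S→b: +{b}
  S: {b}  A: {b}
iter 2: done
  S: {b}  A: {b}

Compute FOLLOW by fixpoint:
FOLLOW(S) := {$}
[1]
  S→S A S: FOLLOW(S) ⊇ FIRST(A) = {b}; new: +{b}
  S→S A S: FOLLOW(A) ⊇ FIRST(S) = {b}; new: +{b}
  FOLLOW(S)={$,b}  FOLLOW(A)={b}
[2] (no change)
  FOLLOW(S)={$,b}  FOLLOW(A)={b}

FOLLOW(A) = ["b"]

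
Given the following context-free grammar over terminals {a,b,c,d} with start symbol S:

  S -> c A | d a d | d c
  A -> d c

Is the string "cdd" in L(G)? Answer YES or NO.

CNF form of G:
  S -> T0 T1 | T0 X3 | T1 A
  A -> T0 T1
  T0 -> d
  T1 -> c
  T2 -> a
  X3 -> T2 T0

CYK fill:
  [0..0]={T1}  "c"  orig:{}
  [1..1]={T0}  "d"  orig:{}
  [2..2]={T0}  "d"  orig:{}
  [0..1]=∅  "cd"
  [1..2]=∅  "dd"
  [0..2]=∅  "cdd"

S ∉ T[0,2] ⇒ NO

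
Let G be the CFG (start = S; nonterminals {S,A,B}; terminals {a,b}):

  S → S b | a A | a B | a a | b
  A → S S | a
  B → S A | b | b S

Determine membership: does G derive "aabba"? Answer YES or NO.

CNF form of G:
  S -> S T0 | T1 A | T1 B | T1 T1 | b
  A -> S S | a
  B -> S A | T0 S | b
  T0 -> b
  T1 -> a

CYK table (by increasing span):
  [0..0]={A,T1}  "a"  orig:{A}
  [1..1]={A,T1}  "a"  orig:{A}
  [2..2]={B,S,T0}  "b"  orig:{B,S}
  [3..3]={B,S,T0}  "b"  orig:{B,S}
  [4..4]={A,T1}  "a"  orig:{A}
  [0..1]={S}  "aa"
  [1..2]={S}  "ab"
  [2..3]={A,B,S}  "bb"
  [3..4]={B}  "ba"
  [0..2]={A,S}  "aab"
  [1..3]={A,S}  "abb"
  [2..4]={B}  "bba"
  [0..3]={A,B,S}  "aabb"
  [1..4]={B,S}  "abba"
  [0..4]={B,S}  "aabba"

S ∈ T[0,4] ⇒ YES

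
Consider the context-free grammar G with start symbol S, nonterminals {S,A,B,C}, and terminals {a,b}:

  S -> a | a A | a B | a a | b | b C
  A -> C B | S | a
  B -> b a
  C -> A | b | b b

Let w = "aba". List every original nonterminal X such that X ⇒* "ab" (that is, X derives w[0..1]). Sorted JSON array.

CNF form of G:
  S -> T0 A | T0 B | T0 T0 | T1 C | a | b
  A -> C B | T0 A | T0 B | T0 T0 | T1 C | a | b
  B -> T1 T0
  C -> C B | T0 A | T0 B | T0 T0 | T1 C | T1 T1 | a | b
  T0 -> a
  T1 -> b

CYK fill (cells [i..j] with 0 ≤ i ≤ j ≤ 1 only):
  [0..0]={A,C,S,T0}  "a"  orig:{A,C,S}
  [1..1]={A,C,S,T1}  "b"  orig:{A,C,S}
  [0..1]={A,C,S}  "ab"

Original NTs in T[0,1] deriving "ab": ["A", "C", "S"]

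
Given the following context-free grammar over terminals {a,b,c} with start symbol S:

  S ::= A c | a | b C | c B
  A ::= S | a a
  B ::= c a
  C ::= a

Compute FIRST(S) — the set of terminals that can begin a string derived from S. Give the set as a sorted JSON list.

Compute FIRST by fixpoint:
pass 1:
  A via A→a a: +{a}
  B via B→c a: +{c}
  C via C→a: +{a}
  S via S→A c: +{a}
  S via S→b C: +{b}
  S via S→c B: +{c}
  FIRST(S)={a,b,c}  FIRST(A)={a}  FIRST(B)={c}  FIRST(C)={a}
pass 2:
  A via A→S: +{b,c}
  FIRST(S)={a,b,c}  FIRST(A)={a,b,c}  FIRST(B)={c}  FIRST(C)={a}
pass 3: (no change)
  FIRST(S)={a,b,c}  FIRST(A)={a,b,c}  FIRST(B)={c}  FIRST(C)={a}

FIRST(S) = ["a", "b", "c"]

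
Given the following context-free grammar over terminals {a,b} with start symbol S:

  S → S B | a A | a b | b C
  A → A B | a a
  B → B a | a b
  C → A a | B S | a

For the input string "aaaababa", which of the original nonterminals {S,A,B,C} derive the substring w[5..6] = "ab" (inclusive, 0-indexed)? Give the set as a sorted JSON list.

Convert to CNF:
  S -> S B | T0 A | T0 T1 | T1 C
  A -> A B | T0 T0
  B -> B T0 | T0 T1
  C -> A T0 | B S | a
  T0 -> a
  T1 -> b

CYK fill, restricted to cells inside w[5..6]:
  [5..5]={C,T0}  "a"  orig:{C}
  [6..6]={T1}  "b"  orig:{}
  [5..6]={B,S}  "ab"

Original NTs in T[5,6] deriving "ab": ["B", "S"]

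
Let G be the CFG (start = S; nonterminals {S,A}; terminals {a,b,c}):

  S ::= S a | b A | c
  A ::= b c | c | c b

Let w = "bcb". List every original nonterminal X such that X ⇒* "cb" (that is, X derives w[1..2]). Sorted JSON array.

Convert to CNF:
  S -> S T2 | T0 A | c
  A -> T0 T1 | T1 T0 | c
  T0 -> b
  T1 -> c
  T2 -> a

CYK table (by increasing span) (cells [i..j] with 1 ≤ i ≤ j ≤ 2 only):
  T[1,1] 'c' = {A,S,T1}  orig:{A,S}
  T[2,2] 'b' = {T0}  orig:{}
  T[1,2] 'cb' = {A}

Original NTs in T[1,2] deriving "cb": ["A"]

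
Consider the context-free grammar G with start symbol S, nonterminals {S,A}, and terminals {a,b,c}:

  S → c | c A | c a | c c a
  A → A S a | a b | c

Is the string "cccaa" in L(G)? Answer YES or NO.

CNF form of G:
  S -> T2 A | T2 T0 | T2 X4 | c
  A -> A X3 | T0 T1 | c
  T0 -> a
  T1 -> b
  T2 -> c
  X3 -> S T0
  X4 -> T2 T0

CYK fill:
  T[0,0] 'c' = {A,S,T2}  orig:{A,S}
  T[1,1] 'c' = {A,S,T2}  orig:{A,S}
  T[2,2] 'c' = {A,S,T2}  orig:{A,S}
  T[3,3] 'a' = {T0}  orig:{}
  T[4,4] 'a' = {T0}  orig:{}
  T[0,1] 'cc' = {S}
  T[1,2] 'cc' = {S}
  T[2,3] 'ca' = {S,X3,X4}  orig:{S}
  T[3,4] 'aa' = ∅
  T[0,2] 'ccc' = ∅
  T[1,3] 'cca' = {A,S,X3}  orig:{A,S}
  T[2,4] 'caa' = {X3}  orig:{}
  T[0,3] 'ccca' = {A,S}
  T[1,4] 'ccaa' = {A,X3}  orig:{A}
  T[0,4] 'cccaa' = {A,S,X3}  orig:{A,S}

S ∈ T[0,4] ⇒ YES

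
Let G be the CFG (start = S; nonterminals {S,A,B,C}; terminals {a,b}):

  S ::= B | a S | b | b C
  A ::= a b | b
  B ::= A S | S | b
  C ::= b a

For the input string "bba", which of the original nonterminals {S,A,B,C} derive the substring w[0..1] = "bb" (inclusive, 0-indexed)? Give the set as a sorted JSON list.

CNF form of G:
  S -> A S | T0 S | T1 C | b
  A -> T0 T1 | b
  B -> A S | T0 S | T1 C | b
  C -> T1 T0
  T0 -> a
  T1 -> b

Fill CYK table bottom-up (cells [i..j] with 0 ≤ i ≤ j ≤ 1 only):
  [0..0]={A,B,S,T1}  "b"  orig:{A,B,S}
  [1..1]={A,B,S,T1}  "b"  orig:{A,B,S}
  [0..1]={B,S}  "bb"

Original NTs in T[0,1] deriving "bb": ["B", "S"]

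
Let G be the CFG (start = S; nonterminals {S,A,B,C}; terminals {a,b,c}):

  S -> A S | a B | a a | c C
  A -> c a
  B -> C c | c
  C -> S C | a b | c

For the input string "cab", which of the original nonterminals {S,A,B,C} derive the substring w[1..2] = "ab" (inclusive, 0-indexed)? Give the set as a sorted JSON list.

CNF form of G:
  S -> A S | T0 C | T1 B | T1 T1
  A -> T0 T1
  B -> C T0 | c
  C -> S C | T1 T2 | c
  T0 -> c
  T1 -> a
  T2 -> b

Fill CYK table bottom-up (cells [i..j] with 1 ≤ i ≤ j ≤ 2 only):
  cell(1,1) a: {T1}  orig:{}
  cell(2,2) b: {T2}  orig:{}
  cell(1,2) ab: {C}

Original NTs in T[1,2] deriving "ab": ["C"]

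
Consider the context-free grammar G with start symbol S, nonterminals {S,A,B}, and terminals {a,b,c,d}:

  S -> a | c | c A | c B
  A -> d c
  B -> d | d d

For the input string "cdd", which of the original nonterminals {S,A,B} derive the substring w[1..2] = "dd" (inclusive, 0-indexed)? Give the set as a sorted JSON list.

Convert to CNF:
  S -> T1 A | T1 B | a | c
  A -> T0 T1
  B -> T0 T0 | d
  T0 -> d
  T1 -> c

Fill CYK table bottom-up (cells [i..j] with 1 ≤ i ≤ j ≤ 2 only):
  T[1,1] 'd' = {B,T0}  orig:{B}
  T[2,2] 'd' = {B,T0}  orig:{B}
  T[1,2] 'dd' = {B}

Original NTs in T[1,2] deriving "dd": ["B"]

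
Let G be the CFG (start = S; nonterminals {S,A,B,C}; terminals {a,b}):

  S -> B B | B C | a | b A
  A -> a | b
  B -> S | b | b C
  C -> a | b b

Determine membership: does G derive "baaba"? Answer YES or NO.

CNF form of G:
  S -> B B | B C | T0 A | a
  A -> a | b
  B -> B B | B C | T0 A | T0 C | a | b
  C -> T0 T0 | a
  T0 -> b

CYK table (by increasing span):
  cell(0,0) b: {A,B,T0}  orig:{A,B}
  cell(1,1) a: {A,B,C,S}
  cell(2,2) a: {A,B,C,S}
  cell(3,3) b: {A,B,T0}  orig:{A,B}
  cell(4,4) a: {A,B,C,S}
  cell(0,1) ba: {B,S}
  cell(1,2) aa: {B,S}
  cell(2,3) ab: {B,S}
  cell(3,4) ba: {B,S}
  cell(0,2) baa: {B,S}
  cell(1,3) aab: {B,S}
  cell(2,4) aba: {B,S}
  cell(0,3) baab: {B,S}
  cell(1,4) aaba: {B,S}
  cell(0,4) baaba: {B,S}

S ∈ T[0,4] ⇒ YES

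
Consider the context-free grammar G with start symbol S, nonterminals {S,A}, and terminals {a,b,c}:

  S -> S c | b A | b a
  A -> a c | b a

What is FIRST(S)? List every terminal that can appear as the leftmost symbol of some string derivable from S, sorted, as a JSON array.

FIRST sets, iterate to fixpoint:
[1]
  A via A→a c: +{a}
  A via A→b a: +{b}
  S via S→b A: +{b}
  FIRST[S]={b}  FIRST[A]={a,b}
[2] — fixpoint
  FIRST[S]={b}  FIRST[A]={a,b}

FIRST(S) = ["b"]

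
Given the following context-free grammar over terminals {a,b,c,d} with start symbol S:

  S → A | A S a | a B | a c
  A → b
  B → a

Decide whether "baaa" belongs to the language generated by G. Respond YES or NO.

Convert to CNF:
  S -> A X2 | T0 B | T0 T1 | b
  A -> b
  B -> a
  T0 -> a
  T1 -> c
  X2 -> S T0

CYK table (by increasing span):
  T[0,0] 'b' = {A,S}
  T[1,1] 'a' = {B,T0}  orig:{B}
  T[2,2] 'a' = {B,T0}  orig:{B}
  T[3,3] 'a' = {B,T0}  orig:{B}
  T[0,1] 'ba' = {X2}  orig:{}
  T[1,2] 'aa' = {S}
  T[2,3] 'aa' = {S}
  T[0,2] 'baa' = ∅
  T[1,3] 'aaa' = {X2}  orig:{}
  T[0,3] 'baaa' = {S}

S ∈ T[0,3] ⇒ YES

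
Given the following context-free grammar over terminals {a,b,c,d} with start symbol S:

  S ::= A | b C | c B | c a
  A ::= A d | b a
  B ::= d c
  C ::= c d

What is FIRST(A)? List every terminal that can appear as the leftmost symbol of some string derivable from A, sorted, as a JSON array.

Compute FIRST by fixpoint:
pass 1:
  A via A→b a: +{b}
  B via B→d c: +{d}
  C via C→c d: +{c}
  S via S→A: +{b}
  S via S→c B: +{c}
  FIRST[S]={b,c}  FIRST[A]={b}  FIRST[B]={d}  FIRST[C]={c}
pass 2: done
  FIRST[S]={b,c}  FIRST[A]={b}  FIRST[B]={d}  FIRST[C]={c}

FIRST(A) = ["b"]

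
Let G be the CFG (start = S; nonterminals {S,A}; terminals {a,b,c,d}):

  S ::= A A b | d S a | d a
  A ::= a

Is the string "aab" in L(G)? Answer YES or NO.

Convert to CNF:
  S -> A X3 | T1 T2 | T1 X4
  A -> a
  T0 -> b
  T1 -> d
  T2 -> a
  X3 -> A T0
  X4 -> S T2

Fill CYK table bottom-up:
  [0..0]={A,T2}  "a"  orig:{A}
  [1..1]={A,T2}  "a"  orig:{A}
  [2..2]={T0}  "b"  orig:{}
  [0..1]=∅  "aa"
  [1..2]={X3}  "ab"  orig:{}
  [0..2]={S}  "aab"

S ∈ T[0,2] ⇒ YES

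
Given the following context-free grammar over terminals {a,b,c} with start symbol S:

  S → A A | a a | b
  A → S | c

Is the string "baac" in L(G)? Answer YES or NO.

Convert to CNF:
  S -> A A | T0 T0 | b
  A -> A A | T0 T0 | b | c
  T0 -> a

CYK table (by increasing span):
  cell(0,0) b: {A,S}
  cell(1,1) a: {T0}  orig:{}
  cell(2,2) a: {T0}  orig:{}
  cell(3,3) c: {A}
  cell(0,1) ba: ∅
  cell(1,2) aa: {A,S}
  cell(2,3) ac: ∅
  cell(0,2) baa: {A,S}
  cell(1,3) aac: {A,S}
  cell(0,3) baac: {A,S}

S ∈ T[0,3] ⇒ YES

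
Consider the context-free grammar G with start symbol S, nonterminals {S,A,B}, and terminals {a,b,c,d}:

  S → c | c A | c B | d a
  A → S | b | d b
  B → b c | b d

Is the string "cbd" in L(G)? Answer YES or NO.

CNF form of G:
  S -> T0 A | T0 B | T1 T2 | c
  A -> T0 A | T0 B | T1 T2 | T1 T3 | b | c
  B -> T3 T0 | T3 T1
  T0 -> c
  T1 -> d
  T2 -> a
  T3 -> b

Fill CYK table bottom-up:
  T[0,0] 'c' = {A,S,T0}  orig:{A,S}
  T[1,1] 'b' = {A,T3}  orig:{A}
  T[2,2] 'd' = {T1}  orig:{}
  T[0,1] 'cb' = {A,S}
  T[1,2] 'bd' = {B}
  T[0,2] 'cbd' = {A,S}

S ∈ T[0,2] ⇒ YES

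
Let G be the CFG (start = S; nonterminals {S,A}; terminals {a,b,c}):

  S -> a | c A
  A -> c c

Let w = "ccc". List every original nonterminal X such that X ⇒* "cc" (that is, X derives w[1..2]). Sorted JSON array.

Convert to CNF:
  S -> T0 A | a
  A -> T0 T0
  T0 -> c

CYK table (by increasing span) — only the sub-triangle for w[1..2]:
  T[1,1] 'c' = {T0}  orig:{}
  T[2,2] 'c' = {T0}  orig:{}
  T[1,2] 'cc' = {A}

Original NTs in T[1,2] deriving "cc": ["A"]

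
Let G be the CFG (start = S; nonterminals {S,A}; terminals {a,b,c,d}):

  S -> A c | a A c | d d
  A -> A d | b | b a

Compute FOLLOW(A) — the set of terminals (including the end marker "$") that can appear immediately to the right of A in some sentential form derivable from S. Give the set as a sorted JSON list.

FIRST iteration:
pass 1:
  A via A→b: +{b}
  S via S→A c: +{b}
  S via S→a A c: +{a}
  S via S→d d: +{d}
  FIRST[S]={a,b,d}  FIRST[A]={b}
pass 2: (stable)
  FIRST[S]={a,b,d}  FIRST[A]={b}

FOLLOW iteration:
FOLLOW(S) := {$}
[1]
  A→A d: FOLLOW(A) ⊇ FIRST(d) = {d}; new: +{d}
  S→A c: FOLLOW(A) ⊇ FIRST(c) = {c}; new: +{c}
  FOLLOW(S)={$}  FOLLOW(A)={c,d}
[2] done
  FOLLOW(S)={$}  FOLLOW(A)={c,d}

FOLLOW(A) = ["c", "d"]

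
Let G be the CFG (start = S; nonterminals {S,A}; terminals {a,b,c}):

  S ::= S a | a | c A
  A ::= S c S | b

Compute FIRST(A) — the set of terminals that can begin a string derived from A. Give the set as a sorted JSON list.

Compute FIRST by fixpoint:
pass 1:
  A via A→b: +{b}
  S via S→a: +{a}
  S via S→c A: +{c}
  S: {a,c}  A: {b}
pass 2:
  A via A→S c S: +{a,c}
  S: {a,c}  A: {a,b,c}
pass 3: (stable)
  S: {a,c}  A: {a,b,c}

FIRST(A) = ["a", "b", "c"]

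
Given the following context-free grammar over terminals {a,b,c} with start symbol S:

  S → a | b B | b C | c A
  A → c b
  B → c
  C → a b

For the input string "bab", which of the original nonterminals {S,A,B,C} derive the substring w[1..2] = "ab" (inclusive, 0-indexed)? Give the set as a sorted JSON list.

CNF form of G:
  S -> T0 A | T1 B | T1 C | a
  A -> T0 T1
  B -> c
  C -> T2 T1
  T0 -> c
  T1 -> b
  T2 -> a

CYK fill, restricted to cells inside w[1..2]:
  [1..1]={S,T2}  "a"  orig:{S}
  [2..2]={T1}  "b"  orig:{}
  [1..2]={C}  "ab"

Original NTs in T[1,2] deriving "ab": ["C"]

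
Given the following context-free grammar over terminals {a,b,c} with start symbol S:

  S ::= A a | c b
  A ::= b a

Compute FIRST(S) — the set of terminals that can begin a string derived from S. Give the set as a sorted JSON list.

FIRST sets, iterate to fixpoint:
pass 1:
  A via A→b a: +{b}
  S via S→A a: +{b}
  S via S→c b: +{c}
  S: {b,c}  A: {b}
pass 2: — fixpoint
  S: {b,c}  A: {b}

FIRST(S) = ["b", "c"]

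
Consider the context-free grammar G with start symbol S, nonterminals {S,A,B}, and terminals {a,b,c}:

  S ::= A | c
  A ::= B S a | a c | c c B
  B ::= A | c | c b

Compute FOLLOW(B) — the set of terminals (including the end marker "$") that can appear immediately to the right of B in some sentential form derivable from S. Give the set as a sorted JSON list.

FIRST iteration:
iter 1:
  A via A→a c: +{a}
  A via A→c c B: +{c}
  B via B→A: +{a,c}
  S via S→A: +{a,c}
  FIRST[S]={a,c}  FIRST[A]={a,c}  FIRST[B]={a,c}
iter 2: (stable)
  FIRST[S]={a,c}  FIRST[A]={a,c}  FIRST[B]={a,c}

FOLLOW iteration:
initialize: $ ∈ FOLLOW(S)
iter 1:
  A→B S a: FOLLOW(B) ⊇ FIRST(S) = {a,c}; new: +{a,c}
  A→B S a: FOLLOW(S) ⊇ FIRST(a) = {a}; new: +{a}
  B→A: FOLLOW(A) ⊇ FOLLOW(B) ⊇ {a,c}; new: +{a,c}
  S→A: FOLLOW(A) ⊇ FOLLOW(S) ⊇ {$,a}; new: +{$}
  S: {$,a}  A: {$,a,c}  B: {a,c}
iter 2:
  A→c c B: FOLLOW(B) ⊇ FOLLOW(A) ⊇ {$,a,c}; new: +{$}
  S: {$,a}  A: {$,a,c}  B: {$,a,c}
iter 3: done
  S: {$,a}  A: {$,a,c}  B: {$,a,c}

FOLLOW(B) = ["$", "a", "c"]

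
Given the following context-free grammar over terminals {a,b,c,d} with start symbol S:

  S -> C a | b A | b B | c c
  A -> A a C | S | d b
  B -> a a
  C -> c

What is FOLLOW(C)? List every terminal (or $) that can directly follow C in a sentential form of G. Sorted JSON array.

FIRST sets, iterate to fixpoint:
[1]
  A via A→d b: +{d}
  B via B→a a: +{a}
  C via C→c: +{c}
  S via S→C a: +{c}
  S via S→b A: +{b}
  S: {b,c}  A: {d}  B: {a}  C: {c}
[2]
  A via A→S: +{b,c}
  S: {b,c}  A: {b,c,d}  B: {a}  C: {c}
[3] done
  S: {b,c}  A: {b,c,d}  B: {a}  C: {c}

FOLLOW iteration:
seed FOLLOW(S) with $
[1]
  A→A a C: FOLLOW(A) ⊇ FIRST(a) = {a}; new: +{a}
  A→A a C: FOLLOW(C) ⊇ FOLLOW(A) ⊇ {a}; new: +{a}
  A→S: FOLLOW(S) ⊇ FOLLOW(A) ⊇ {a}; new: +{a}
  S→b A: FOLLOW(A) ⊇ FOLLOW(S) ⊇ {$,a}; new: +{$}
  S→b B: FOLLOW(B) ⊇ FOLLOW(S) ⊇ {$,a}; new: +{$,a}
  FOLLOW[S]={$,a}  FOLLOW[A]={$,a}  FOLLOW[B]={$,a}  FOLLOW[C]={a}
[2]
  A→A a C: FOLLOW(C) ⊇ FOLLOW(A) ⊇ {$,a}; new: +{$}
  FOLLOW[S]={$,a}  FOLLOW[A]={$,a}  FOLLOW[B]={$,a}  FOLLOW[C]={$,a}
[3] (stable)
  FOLLOW[S]={$,a}  FOLLOW[A]={$,a}  FOLLOW[B]={$,a}  FOLLOW[C]={$,a}

FOLLOW(C) = ["$", "a"]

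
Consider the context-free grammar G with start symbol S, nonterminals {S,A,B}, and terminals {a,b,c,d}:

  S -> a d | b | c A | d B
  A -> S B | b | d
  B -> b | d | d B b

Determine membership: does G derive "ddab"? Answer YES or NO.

Convert to CNF:
  S -> T0 B | T2 T0 | T3 A | b
  A -> S B | b | d
  B -> T0 X4 | b | d
  T0 -> d
  T1 -> b
  T2 -> a
  T3 -> c
  X4 -> B T1

CYK table (by increasing span):
  T[0,0] 'd' = {A,B,T0}  orig:{A,B}
  T[1,1] 'd' = {A,B,T0}  orig:{A,B}
  T[2,2] 'a' = {T2}  orig:{}
  T[3,3] 'b' = {A,B,S,T1}  orig:{A,B,S}
  T[0,1] 'dd' = {S}
  T[1,2] 'da' = ∅
  T[2,3] 'ab' = ∅
  T[0,2] 'dda' = ∅
  T[1,3] 'dab' = ∅
  T[0,3] 'ddab' = ∅

S ∉ T[0,3] ⇒ NO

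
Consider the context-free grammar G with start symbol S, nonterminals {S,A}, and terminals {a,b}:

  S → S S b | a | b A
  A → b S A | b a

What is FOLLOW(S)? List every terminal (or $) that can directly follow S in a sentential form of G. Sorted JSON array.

FIRST iteration:
[1]
  A via A→b S A: +{b}
  S via S→a: +{a}
  S via S→b A: +{b}
  FIRST(S)={a,b}  FIRST(A)={b}
[2] done
  FIRST(S)={a,b}  FIRST(A)={b}

Compute FOLLOW by fixpoint:
FOLLOW(S) := {$}
iter 1:
  A→b S A: FOLLOW(S) ⊇ FIRST(A) = {b}; new: +{b}
  S→S S b: FOLLOW(S) ⊇ FIRST(S) = {a,b}; new: +{a}
  S→b A: FOLLOW(A) ⊇ FOLLOW(S) ⊇ {$,a,b}; new: +{$,a,b}
  FOLLOW[S]={$,a,b}  FOLLOW[A]={$,a,b}
iter 2: — fixpoint
  FOLLOW[S]={$,a,b}  FOLLOW[A]={$,a,b}

FOLLOW(S) = ["$", "a", "b"]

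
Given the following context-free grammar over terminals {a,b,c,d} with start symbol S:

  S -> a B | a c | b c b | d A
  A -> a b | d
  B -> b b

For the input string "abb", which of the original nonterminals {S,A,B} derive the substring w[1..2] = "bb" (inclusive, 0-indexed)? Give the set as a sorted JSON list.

Convert to CNF:
  S -> T0 B | T0 T2 | T1 X4 | T3 A
  A -> T0 T1 | d
  B -> T1 T1
  T0 -> a
  T1 -> b
  T2 -> c
  T3 -> d
  X4 -> T2 T1

CYK table (by increasing span) (cells [i..j] with 1 ≤ i ≤ j ≤ 2 only):
  cell(1,1) b: {T1}  orig:{}
  cell(2,2) b: {T1}  orig:{}
  cell(1,2) bb: {B}

Original NTs in T[1,2] deriving "bb": ["B"]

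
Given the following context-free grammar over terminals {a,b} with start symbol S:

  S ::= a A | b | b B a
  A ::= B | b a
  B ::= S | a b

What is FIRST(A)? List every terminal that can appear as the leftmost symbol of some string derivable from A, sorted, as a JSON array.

FIRST iteration:
round 1:
  A via A→b a: +{b}
  B via B→a b: +{a}
  S via S→a A: +{a}
  S via S→b: +{b}
  FIRST[S]={a,b}  FIRST[A]={b}  FIRST[B]={a}
round 2:
  A via A→B: +{a}
  B via B→S: +{b}
  FIRST[S]={a,b}  FIRST[A]={a,b}  FIRST[B]={a,b}
round 3: done
  FIRST[S]={a,b}  FIRST[A]={a,b}  FIRST[B]={a,b}

FIRST(A) = ["a", "b"]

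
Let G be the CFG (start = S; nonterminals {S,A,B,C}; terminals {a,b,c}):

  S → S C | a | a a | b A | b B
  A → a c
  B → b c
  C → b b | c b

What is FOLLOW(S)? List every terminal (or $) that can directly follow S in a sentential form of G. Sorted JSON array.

FIRST iteration:
round 1:
  A via A→a c: +{a}
  B via B→b c: +{b}
  C via C→b b: +{b}
  C via C→c b: +{c}
  S via S→a: +{a}
  S via S→b A: +{b}
  S: {a,b}  A: {a}  B: {b}  C: {b,c}
round 2: done
  S: {a,b}  A: {a}  B: {b}  C: {b,c}

FOLLOW sets:
seed FOLLOW(S) with $
round 1:
  S→S C: FOLLOW(S) ⊇ FIRST(C) = {b,c}; new: +{b,c}
  S→S C: FOLLOW(C) ⊇ FOLLOW(S) ⊇ {$,b,c}; new: +{$,b,c}
  S→b A: FOLLOW(A) ⊇ FOLLOW(S) ⊇ {$,b,c}; new: +{$,b,c}
  S→b B: FOLLOW(B) ⊇ FOLLOW(S) ⊇ {$,b,c}; new: +{$,b,c}
  FOLLOW[S]={$,b,c}  FOLLOW[A]={$,b,c}  FOLLOW[B]={$,b,c}  FOLLOW[C]={$,b,c}
round 2: (no change)
  FOLLOW[S]={$,b,c}  FOLLOW[A]={$,b,c}  FOLLOW[B]={$,b,c}  FOLLOW[C]={$,b,c}

FOLLOW(S) = ["$", "b", "c"]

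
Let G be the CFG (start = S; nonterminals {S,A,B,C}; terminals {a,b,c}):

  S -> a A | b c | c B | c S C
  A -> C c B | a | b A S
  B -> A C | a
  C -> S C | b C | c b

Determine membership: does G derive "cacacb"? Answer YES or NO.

CNF form of G:
  S -> T0 B | T0 X5 | T1 T0 | T2 A
  A -> C X3 | T1 X4 | a
  B -> A C | a
  C -> S C | T0 T1 | T1 C
  T0 -> c
  T1 -> b
  T2 -> a
  X3 -> T0 B
  X4 -> A S
  X5 -> S C

Fill CYK table bottom-up:
  cell(0,0) c: {T0}  orig:{}
  cell(1,1) a: {A,B,T2}  orig:{A,B}
  cell(2,2) c: {T0}  orig:{}
  cell(3,3) a: {A,B,T2}  orig:{A,B}
  cell(4,4) c: {T0}  orig:{}
  cell(5,5) b: {T1}  orig:{}
  cell(0,1) ca: {S,X3}  orig:{S}
  cell(1,2) ac: ∅
  cell(2,3) ca: {S,X3}  orig:{S}
  cell(3,4) ac: ∅
  cell(4,5) cb: {C}
  cell(0,2) cac: ∅
  cell(1,3) aca: {X4}  orig:{}
  cell(2,4) cac: ∅
  cell(3,5) acb: {B}
  cell(0,3) caca: ∅
  cell(1,4) acac: ∅
  cell(2,5) cacb: {C,S,X3,X5}  orig:{C,S}
  cell(0,4) cacac: ∅
  cell(1,5) acacb: {B,X4}  orig:{B}
  cell(0,5) cacacb: {C,S,X3,X5}  orig:{C,S}

S ∈ T[0,5] ⇒ YES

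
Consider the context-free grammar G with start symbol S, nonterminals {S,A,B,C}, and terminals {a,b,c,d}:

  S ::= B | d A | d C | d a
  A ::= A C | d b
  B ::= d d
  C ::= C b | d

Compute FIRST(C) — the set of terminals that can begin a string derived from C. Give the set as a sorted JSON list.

FIRST iteration:
round 1:
  A via A→d b: +{d}
  B via B→d d: +{d}
  C via C→d: +{d}
  S via S→B: +{d}
  FIRST(S)={d}  FIRST(A)={d}  FIRST(B)={d}  FIRST(C)={d}
round 2: (no change)
  FIRST(S)={d}  FIRST(A)={d}  FIRST(B)={d}  FIRST(C)={d}

FIRST(C) = ["d"]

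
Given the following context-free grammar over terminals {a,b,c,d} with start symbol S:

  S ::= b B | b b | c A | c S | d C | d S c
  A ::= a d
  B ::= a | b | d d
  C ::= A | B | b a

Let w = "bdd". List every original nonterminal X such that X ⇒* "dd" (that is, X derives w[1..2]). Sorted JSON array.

Convert to CNF:
  S -> T1 C | T1 X4 | T2 B | T2 T2 | T3 A | T3 S
  A -> T0 T1
  B -> T1 T1 | a | b
  C -> T0 T1 | T1 T1 | T2 T0 | a | b
  T0 -> a
  T1 -> d
  T2 -> b
  T3 -> c
  X4 -> S T3

Fill CYK table bottom-up (cells [i..j] with 1 ≤ i ≤ j ≤ 2 only):
  cell(1,1) d: {T1}  orig:{}
  cell(2,2) d: {T1}  orig:{}
  cell(1,2) dd: {B,C}

Original NTs in T[1,2] deriving "dd": ["B", "C"]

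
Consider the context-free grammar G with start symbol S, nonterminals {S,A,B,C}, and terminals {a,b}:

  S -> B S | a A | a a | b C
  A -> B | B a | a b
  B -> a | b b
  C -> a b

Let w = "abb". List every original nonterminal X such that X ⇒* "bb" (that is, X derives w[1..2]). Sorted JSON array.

CNF form of G:
  S -> B S | T0 A | T0 T0 | T1 C
  A -> B T0 | T0 T1 | T1 T1 | a
  B -> T1 T1 | a
  C -> T0 T1
  T0 -> a
  T1 -> b

Fill CYK table bottom-up (cells [i..j] with 1 ≤ i ≤ j ≤ 2 only):
  cell(1,1) b: {T1}  orig:{}
  cell(2,2) b: {T1}  orig:{}
  cell(1,2) bb: {A,B}

Original NTs in T[1,2] deriving "bb": ["A", "B"]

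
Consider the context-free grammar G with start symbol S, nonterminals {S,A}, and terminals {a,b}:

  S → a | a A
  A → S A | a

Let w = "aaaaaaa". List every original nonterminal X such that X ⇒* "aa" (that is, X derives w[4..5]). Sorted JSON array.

Convert to CNF:
  S -> T0 A | a
  A -> S A | a
  T0 -> a

CYK table (by increasing span) (cells [i..j] with 4 ≤ i ≤ j ≤ 5 only):
  [4..4]={A,S,T0}  "a"  orig:{A,S}
  [5..5]={A,S,T0}  "a"  orig:{A,S}
  [4..5]={A,S}  "aa"

Original NTs in T[4,5] deriving "aa": ["A", "S"]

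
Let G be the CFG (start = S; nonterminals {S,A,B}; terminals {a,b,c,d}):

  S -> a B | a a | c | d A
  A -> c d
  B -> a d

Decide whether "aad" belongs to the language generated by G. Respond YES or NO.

CNF form of G:
  S -> T1 A | T2 B | T2 T2 | c
  A -> T0 T1
  B -> T2 T1
  T0 -> c
  T1 -> d
  T2 -> a

CYK table (by increasing span):
  T[0,0] 'a' = {T2}  orig:{}
  T[1,1] 'a' = {T2}  orig:{}
  T[2,2] 'd' = {T1}  orig:{}
  T[0,1] 'aa' = {S}
  T[1,2] 'ad' = {B}
  T[0,2] 'aad' = {S}

S ∈ T[0,2] ⇒ YES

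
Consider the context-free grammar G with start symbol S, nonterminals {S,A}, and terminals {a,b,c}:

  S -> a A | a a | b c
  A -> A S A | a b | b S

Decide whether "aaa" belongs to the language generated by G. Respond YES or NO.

CNF form of G:
  S -> T0 A | T0 T0 | T1 T2
  A -> A X3 | T0 T1 | T1 S
  T0 -> a
  T1 -> b
  T2 -> c
  X3 -> S A

Fill CYK table bottom-up:
  [0..0]={T0}  "a"  orig:{}
  [1..1]={T0}  "a"  orig:{}
  [2..2]={T0}  "a"  orig:{}
  [0..1]={S}  "aa"
  [1..2]={S}  "aa"
  [0..2]=∅  "aaa"

S ∉ T[0,2] ⇒ NO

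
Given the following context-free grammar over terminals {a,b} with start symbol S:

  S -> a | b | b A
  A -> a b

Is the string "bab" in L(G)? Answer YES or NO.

CNF form of G:
  S -> T1 A | a | b
  A -> T0 T1
  T0 -> a
  T1 -> b

Fill CYK table bottom-up:
  [0..0]={S,T1}  "b"  orig:{S}
  [1..1]={S,T0}  "a"  orig:{S}
  [2..2]={S,T1}  "b"  orig:{S}
  [0..1]=∅  "ba"
  [1..2]={A}  "ab"
  [0..2]={S}  "bab"

S ∈ T[0,2] ⇒ YES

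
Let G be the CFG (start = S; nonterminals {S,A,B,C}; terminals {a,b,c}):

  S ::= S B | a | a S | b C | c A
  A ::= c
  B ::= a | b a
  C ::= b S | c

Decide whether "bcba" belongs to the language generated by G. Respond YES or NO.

CNF form of G:
  S -> S B | T0 C | T1 S | T2 A | a
  A -> c
  B -> T0 T1 | a
  C -> T0 S | c
  T0 -> b
  T1 -> a
  T2 -> c

Fill CYK table bottom-up:
  T[0,0] 'b' = {T0}  orig:{}
  T[1,1] 'c' = {A,C,T2}  orig:{A,C}
  T[2,2] 'b' = {T0}  orig:{}
  T[3,3] 'a' = {B,S,T1}  orig:{B,S}
  T[0,1] 'bc' = {S}
  T[1,2] 'cb' = ∅
  T[2,3] 'ba' = {B,C}
  T[0,2] 'bcb' = ∅
  T[1,3] 'cba' = ∅
  T[0,3] 'bcba' = {S}

S ∈ T[0,3] ⇒ YES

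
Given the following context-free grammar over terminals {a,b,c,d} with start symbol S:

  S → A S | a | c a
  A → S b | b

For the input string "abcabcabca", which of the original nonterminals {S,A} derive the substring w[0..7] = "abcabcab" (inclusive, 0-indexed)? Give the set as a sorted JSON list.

CNF form of G:
  S -> A S | T1 T2 | a
  A -> S T0 | b
  T0 -> b
  T1 -> c
  T2 -> a

CYK fill — only the sub-triangle for w[0..7]:
  T[0,0] 'a' = {S,T2}  orig:{S}
  T[1,1] 'b' = {A,T0}  orig:{A}
  T[2,2] 'c' = {T1}  orig:{}
  T[3,3] 'a' = {S,T2}  orig:{S}
  T[4,4] 'b' = {A,T0}  orig:{A}
  T[5,5] 'c' = {T1}  orig:{}
  T[6,6] 'a' = {S,T2}  orig:{S}
  T[7,7] 'b' = {A,T0}  orig:{A}
  T[0,1] 'ab' = {A}
  T[1,2] 'bc' = ∅
  T[2,3] 'ca' = {S}
  T[3,4] 'ab' = {A}
  T[4,5] 'bc' = ∅
  T[5,6] 'ca' = {S}
  T[6,7] 'ab' = {A}
  T[0,2] 'abc' = ∅
  T[1,3] 'bca' = {S}
  T[2,4] 'cab' = {A}
  T[3,5] 'abc' = ∅
  T[4,6] 'bca' = {S}
  T[5,7] 'cab' = {A}
  T[0,3] 'abca' = {S}
  T[1,4] 'bcab' = {A}
  T[2,5] 'cabc' = ∅
  T[3,6] 'abca' = {S}
  T[4,7] 'bcab' = {A}
  T[0,4] 'abcab' = {A}
  T[1,5] 'bcabc' = ∅
  T[2,6] 'cabca' = {S}
  T[3,7] 'abcab' = {A}
  T[0,5] 'abcabc' = ∅
  T[1,6] 'bcabca' = {S}
  T[2,7] 'cabcab' = {A}
  T[0,6] 'abcabca' = {S}
  T[1,7] 'bcabcab' = {A}
  T[0,7] 'abcabcab' = {A}

Original NTs in T[0,7] deriving "abcabcab": ["A"]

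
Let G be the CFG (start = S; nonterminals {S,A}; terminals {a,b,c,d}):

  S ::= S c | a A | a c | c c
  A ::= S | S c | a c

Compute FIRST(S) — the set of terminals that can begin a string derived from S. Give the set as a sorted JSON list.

FIRST sets, iterate to fixpoint:
pass 1:
  A via A→a c: +{a}
  S via S→a A: +{a}
  S via S→c c: +{c}
  S: {a,c}  A: {a}
pass 2:
  A via A→S: +{c}
  S: {a,c}  A: {a,c}
pass 3: — fixpoint
  S: {a,c}  A: {a,c}

FIRST(S) = ["a", "c"]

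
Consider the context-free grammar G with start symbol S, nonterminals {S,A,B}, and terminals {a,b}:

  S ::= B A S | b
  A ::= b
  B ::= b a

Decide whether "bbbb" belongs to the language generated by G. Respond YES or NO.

Convert to CNF:
  S -> B X2 | b
  A -> b
  B -> T0 T1
  T0 -> b
  T1 -> a
  X2 -> A S

Fill CYK table bottom-up:
  [0..0]={A,S,T0}  "b"  orig:{A,S}
  [1..1]={A,S,T0}  "b"  orig:{A,S}
  [2..2]={A,S,T0}  "b"  orig:{A,S}
  [3..3]={A,S,T0}  "b"  orig:{A,S}
  [0..1]={X2}  "bb"  orig:{}
  [1..2]={X2}  "bb"  orig:{}
  [2..3]={X2}  "bb"  orig:{}
  [0..2]=∅  "bbb"
  [1..3]=∅  "bbb"
  [0..3]=∅  "bbbb"

S ∉ T[0,3] ⇒ NO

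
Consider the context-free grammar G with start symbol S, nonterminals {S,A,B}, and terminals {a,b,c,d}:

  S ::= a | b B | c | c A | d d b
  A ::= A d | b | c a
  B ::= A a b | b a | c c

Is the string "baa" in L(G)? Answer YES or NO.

Convert to CNF:
  S -> T0 X5 | T1 A | T3 B | a | c
  A -> A T0 | T1 T2 | b
  B -> A X4 | T1 T1 | T3 T2
  T0 -> d
  T1 -> c
  T2 -> a
  T3 -> b
  X4 -> T2 T3
  X5 -> T0 T3

Fill CYK table bottom-up:
  [0..0]={A,T3}  "b"  orig:{A}
  [1..1]={S,T2}  "a"  orig:{S}
  [2..2]={S,T2}  "a"  orig:{S}
  [0..1]={B}  "ba"
  [1..2]=∅  "aa"
  [0..2]=∅  "baa"

S ∉ T[0,2] ⇒ NO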